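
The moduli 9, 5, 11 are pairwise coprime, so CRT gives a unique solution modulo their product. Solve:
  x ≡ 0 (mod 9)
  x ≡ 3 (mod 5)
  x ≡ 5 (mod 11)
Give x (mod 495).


Moduli 9, 5, 11 are pairwise coprime; by CRT there is a unique solution modulo M = 9 · 5 · 11 = 495.
Solve pairwise, accumulating the modulus:
  Start with x ≡ 0 (mod 9).
  Combine with x ≡ 3 (mod 5): since gcd(9, 5) = 1, we get a unique residue mod 45.
    Write x = 0 + 9·t and substitute into x ≡ 3 (mod 5): 9·t ≡ 3 − 0 = 3 (mod 5).
    Reduce coefficients mod 5: 4·t ≡ 3 (mod 5).
    The inverse of 4 mod 5 is 4 (since 4·4 = 16 = 3·5 + 1), so t ≡ 4·3 = 12 ≡ 2 (mod 5).
    Then x = 0 + 9·2 = 18, valid modulo lcm(9, 5) = 45: x ≡ 18 (mod 45).
  Combine with x ≡ 5 (mod 11): since gcd(45, 11) = 1, we get a unique residue mod 495.
    Write x = 18 + 45·t and substitute into x ≡ 5 (mod 11): 45·t ≡ 5 − 18 = -13 (mod 11).
    Reduce coefficients mod 11: 1·t ≡ 9 (mod 11).
    So t ≡ 9 (mod 11).
    Then x = 18 + 45·9 = 423, valid modulo lcm(45, 11) = 495: x ≡ 423 (mod 495).
Verify: 423 mod 9 = 0 ✓, 423 mod 5 = 3 ✓, 423 mod 11 = 5 ✓.

x ≡ 423 (mod 495).


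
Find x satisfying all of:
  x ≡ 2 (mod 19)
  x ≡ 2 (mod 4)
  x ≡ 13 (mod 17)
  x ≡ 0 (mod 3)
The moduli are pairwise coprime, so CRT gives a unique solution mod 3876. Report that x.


Product of moduli M = 19 · 4 · 17 · 3 = 3876.
Merge one congruence at a time:
  Start: x ≡ 2 (mod 19).
  Combine with x ≡ 2 (mod 4); new modulus lcm = 76.
    Write x = 2 + 19·t and substitute into x ≡ 2 (mod 4): 19·t ≡ 2 − 2 = 0 (mod 4).
    Reduce coefficients mod 4: 3·t ≡ 0 (mod 4).
    The inverse of 3 mod 4 is 3 (since 3·3 = 9 = 2·4 + 1), so t ≡ 3·0 = 0 ≡ 0 (mod 4).
    Then x = 2 + 19·0 = 2, valid modulo lcm(19, 4) = 76: x ≡ 2 (mod 76).
  Combine with x ≡ 13 (mod 17); new modulus lcm = 1292.
    Write x = 2 + 76·t and substitute into x ≡ 13 (mod 17): 76·t ≡ 13 − 2 = 11 (mod 17).
    Reduce coefficients mod 17: 8·t ≡ 11 (mod 17).
    The inverse of 8 mod 17 is 15 (since 8·15 = 120 = 7·17 + 1), so t ≡ 15·11 = 165 ≡ 12 (mod 17).
    Then x = 2 + 76·12 = 914, valid modulo lcm(76, 17) = 1292: x ≡ 914 (mod 1292).
  Combine with x ≡ 0 (mod 3); new modulus lcm = 3876.
    Write x = 914 + 1292·t and substitute into x ≡ 0 (mod 3): 1292·t ≡ 0 − 914 = -914 (mod 3).
    Reduce coefficients mod 3: 2·t ≡ 1 (mod 3).
    The inverse of 2 mod 3 is 2 (since 2·2 = 4 = 1·3 + 1), so t ≡ 2·1 = 2 ≡ 2 (mod 3).
    Then x = 914 + 1292·2 = 3498, valid modulo lcm(1292, 3) = 3876: x ≡ 3498 (mod 3876).
Verify against each original: 3498 mod 19 = 2, 3498 mod 4 = 2, 3498 mod 17 = 13, 3498 mod 3 = 0.

x ≡ 3498 (mod 3876).


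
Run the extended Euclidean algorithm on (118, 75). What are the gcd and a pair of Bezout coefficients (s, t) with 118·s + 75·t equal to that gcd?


Euclidean algorithm on (118, 75) — divide until remainder is 0:
  118 = 1 · 75 + 43
  75 = 1 · 43 + 32
  43 = 1 · 32 + 11
  32 = 2 · 11 + 10
  11 = 1 · 10 + 1
  10 = 10 · 1 + 0
gcd(118, 75) = 1.
Track Bezout coefficients alongside the remainders: start with r₀ = 118 = a·1 + b·0 (s = 1, t = 0) and r₁ = 75 = a·0 + b·1 (s = 0, t = 1); each new remainder r_{k+1} = r_{k-1} − q_k·r_k inherits s_{k+1} = s_{k-1} − q_k·s_k, t_{k+1} = t_{k-1} − q_k·t_k, so r_k = a·s_k + b·t_k at every step:
  q = 1: r = 43, s = 1 − 1·0 = 1, t = 0 − 1·1 = -1  (check: 118·1 + 75·(-1) = 43)
  q = 1: r = 32, s = 0 − 1·1 = -1, t = 1 − 1·(-1) = 2  (check: 118·(-1) + 75·2 = 32)
  q = 1: r = 11, s = 1 − 1·(-1) = 2, t = -1 − 1·2 = -3  (check: 118·2 + 75·(-3) = 11)
  q = 2: r = 10, s = -1 − 2·2 = -5, t = 2 − 2·(-3) = 8  (check: 118·(-5) + 75·8 = 10)
  q = 1: r = 1, s = 2 − 1·(-5) = 7, t = -3 − 1·8 = -11  (check: 118·7 + 75·(-11) = 1)
The row with r = 1 (the gcd) gives the Bezout coefficients s = 7, t = -11.
Result: 118 · (7) + 75 · (-11) = 1.

gcd(118, 75) = 1; s = 7, t = -11 (check: 118·7 + 75·(-11) = 1).


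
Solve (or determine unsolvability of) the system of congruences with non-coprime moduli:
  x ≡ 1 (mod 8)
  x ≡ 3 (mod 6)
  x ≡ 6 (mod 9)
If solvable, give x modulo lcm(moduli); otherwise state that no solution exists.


Moduli 8, 6, 9 are not pairwise coprime, so CRT works modulo lcm(m_i) when all pairwise compatibility conditions hold.
Pairwise compatibility: gcd(m_i, m_j) must divide a_i - a_j for every pair.
Merge one congruence at a time:
  Start: x ≡ 1 (mod 8).
  Combine with x ≡ 3 (mod 6): gcd(8, 6) = 2; 3 - 1 = 2, which IS divisible by 2, so compatible.
    Write x = 1 + 8·t and substitute into x ≡ 3 (mod 6): 8·t ≡ 3 − 1 = 2 (mod 6).
    Divide the congruence (and modulus) by g = 2: 4·t ≡ 1 (mod 3).
    Reduce coefficients mod 3: 1·t ≡ 1 (mod 3).
    So t ≡ 1 (mod 3).
    Then x = 1 + 8·1 = 9, valid modulo lcm(8, 6) = 24: x ≡ 9 (mod 24).
  Combine with x ≡ 6 (mod 9): gcd(24, 9) = 3; 6 - 9 = -3, which IS divisible by 3, so compatible.
    Write x = 9 + 24·t and substitute into x ≡ 6 (mod 9): 24·t ≡ 6 − 9 = -3 (mod 9).
    Divide the congruence (and modulus) by g = 3: 8·t ≡ -1 (mod 3).
    Reduce coefficients mod 3: 2·t ≡ 2 (mod 3).
    The inverse of 2 mod 3 is 2 (since 2·2 = 4 = 1·3 + 1), so t ≡ 2·2 = 4 ≡ 1 (mod 3).
    Then x = 9 + 24·1 = 33, valid modulo lcm(24, 9) = 72: x ≡ 33 (mod 72).
Verify: 33 mod 8 = 1, 33 mod 6 = 3, 33 mod 9 = 6.

x ≡ 33 (mod 72).


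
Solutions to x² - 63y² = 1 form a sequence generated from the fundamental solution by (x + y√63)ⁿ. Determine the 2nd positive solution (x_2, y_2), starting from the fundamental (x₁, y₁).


Step 1: Find the fundamental solution (x₁, y₁) of x² - 63y² = 1.
  Expand √63 as a continued fraction. a₀ = ⌊√63⌋ = 7; iterate m_{k+1} = d_k·a_k − m_k, d_{k+1} = (63 − m_{k+1}²)/d_k, a_{k+1} = ⌊(a₀ + m_{k+1})/d_{k+1}⌋ (starting m₀ = 0, d₀ = 1), with convergents p_k = a_k·p_{k-1} + p_{k-2}, q_k = a_k·q_{k-1} + q_{k-2} (p₋₁ = 1, q₋₁ = 0):
  k = 0: a₀ = 7; p₀/q₀ = 7/1; p₀² − 63·q₀² = 49 − 63 = -14.
  k = 1: m = 7, d = 14, a = ⌊(7 + 7)/14⌋ = 1; p/q = (1·7 + 1)/(1·1 + 0) = 8/1; p² − 63·q² = 64 − 63 = 1.
  The first convergent with p² − 63·q² = 1 gives the fundamental solution (x₁, y₁) = (8, 1).
Step 2: Apply the recurrence (x_{n+1}, y_{n+1}) = (x₁x_n + 63y₁y_n, x₁y_n + y₁x_n) repeatedly.
  From (x_1, y_1) = (8, 1): x_2 = 8·8 + 63·1·1 = 127; y_2 = 8·1 + 1·8 = 16.
Step 3: Verify x_2² - 63·y_2² = 16129 - 16128 = 1 (should be 1). ✓

(x_1, y_1) = (8, 1); (x_2, y_2) = (127, 16).


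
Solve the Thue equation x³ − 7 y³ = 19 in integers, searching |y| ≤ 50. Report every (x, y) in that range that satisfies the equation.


The equation is x³ - 7y³ = 19. For fixed y, x³ = 7·y³ + 19, so a solution requires the RHS to be a perfect cube.
Strategy: iterate y from -50 to 50, compute RHS = 7·y³ + 19, and check whether it is a (positive or negative) perfect cube.
Check small values of y:
  y = 0: RHS = 19 is not a perfect cube.
  y = 1: RHS = 26 is not a perfect cube.
  y = -1: RHS = 12 is not a perfect cube.
  y = 2: RHS = 75 is not a perfect cube.
  y = -2: RHS = -37 is not a perfect cube.
  y = 3: RHS = 208 is not a perfect cube.
  y = -3: RHS = -170 is not a perfect cube.
Continuing the search up to |y| = 50 finds no solutions either.
No (x, y) in the scanned range satisfies the equation.

No integer solutions with |y| ≤ 50.


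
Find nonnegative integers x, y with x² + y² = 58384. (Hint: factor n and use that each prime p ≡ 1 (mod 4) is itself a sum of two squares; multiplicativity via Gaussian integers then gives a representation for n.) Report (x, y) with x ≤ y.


Step 1: Factor n = 58384 = 2^4 · 41 · 89.
Step 2: Check the mod-4 condition on each prime factor: 2 = 2 (special); 41 ≡ 1 (mod 4), exponent 1; 89 ≡ 1 (mod 4), exponent 1.
All primes ≡ 3 (mod 4) appear to even exponent (or don't appear), so by the two-squares theorem n IS expressible as a sum of two squares.
Step 3: Build a representation. Group n = k² · m with k = 4 and m = 41 · 89 = 3649 (a product of primes ≡ 1 (mod 4)); a representation of m scales to one of n via (k·x)² + (k·y)² = k²(x² + y²). Each prime p ≡ 1 (mod 4) is itself a sum of two squares; find a² by testing p − a² for a perfect square:
  41: 41 − 1² = 40, 41 − 2² = 37, 41 − 3² = 32, 41 − 4² = 25 = 5² ⇒ 41 = 4² + 5².
  89: 89 − 1² = 88, 89 − 2² = 85, 89 − 3² = 80, 89 − 4² = 73, 89 − 5² = 64 = 8² ⇒ 89 = 5² + 8².
  Combine using the Brahmagupta–Fibonacci identity (a² + b²)(c² + d²) = (ac − bd)² + (ad + bc)² = (ac + bd)² + (ad − bc)²:
  41 · 89 = 3649: from (4² + 5²)(5² + 8²), take (4·5 − 5·8, 4·8 + 5·5) = (20 − 40, 32 + 25) = (-20, 57); dropping signs (only squares matter) gives (20, 57); check 20² + 57² = 400 + 3249 = 3649 ✓.
  Scale by k = 4: (4·20, 4·57) = (80, 228).
Step 4: Order so x ≤ y and verify: 80² + 228² = 6400 + 51984 = 58384 = n. ✓

n = 58384 = 80² + 228² (one valid representation with x ≤ y).


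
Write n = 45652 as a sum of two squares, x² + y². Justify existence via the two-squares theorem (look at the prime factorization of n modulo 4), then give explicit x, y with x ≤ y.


Step 1: Factor n = 45652 = 2^2 · 101 · 113.
Step 2: Check the mod-4 condition on each prime factor: 2 = 2 (special); 101 ≡ 1 (mod 4), exponent 1; 113 ≡ 1 (mod 4), exponent 1.
All primes ≡ 3 (mod 4) appear to even exponent (or don't appear), so by the two-squares theorem n IS expressible as a sum of two squares.
Step 3: Build a representation. Group n = k² · m with k = 2 and m = 101 · 113 = 11413 (a product of primes ≡ 1 (mod 4)); a representation of m scales to one of n via (k·x)² + (k·y)² = k²(x² + y²). Each prime p ≡ 1 (mod 4) is itself a sum of two squares; find a² by testing p − a² for a perfect square:
  101: 101 − 1² = 100 = 10² ⇒ 101 = 1² + 10².
  113: 113 − 1² = 112, 113 − 2² = 109, 113 − 3² = 104, 113 − 4² = 97, 113 − 5² = 88, 113 − 6² = 77, 113 − 7² = 64 = 8² ⇒ 113 = 7² + 8².
  Combine using the Brahmagupta–Fibonacci identity (a² + b²)(c² + d²) = (ac − bd)² + (ad + bc)² = (ac + bd)² + (ad − bc)²:
  101 · 113 = 11413: from (1² + 10²)(7² + 8²), take (1·7 − 10·8, 1·8 + 10·7) = (7 − 80, 8 + 70) = (-73, 78); dropping signs (only squares matter) gives (73, 78); check 73² + 78² = 5329 + 6084 = 11413 ✓.
  Scale by k = 2: (2·73, 2·78) = (146, 156).
Step 4: Order so x ≤ y and verify: 146² + 156² = 21316 + 24336 = 45652 = n. ✓

n = 45652 = 146² + 156² (one valid representation with x ≤ y).


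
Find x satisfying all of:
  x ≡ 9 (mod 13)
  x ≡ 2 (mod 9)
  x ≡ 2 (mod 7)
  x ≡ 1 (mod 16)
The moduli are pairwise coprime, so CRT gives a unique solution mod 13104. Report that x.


Product of moduli M = 13 · 9 · 7 · 16 = 13104.
Merge one congruence at a time:
  Start: x ≡ 9 (mod 13).
  Combine with x ≡ 2 (mod 9); new modulus lcm = 117.
    Write x = 9 + 13·t and substitute into x ≡ 2 (mod 9): 13·t ≡ 2 − 9 = -7 (mod 9).
    Reduce coefficients mod 9: 4·t ≡ 2 (mod 9).
    The inverse of 4 mod 9 is 7 (since 4·7 = 28 = 3·9 + 1), so t ≡ 7·2 = 14 ≡ 5 (mod 9).
    Then x = 9 + 13·5 = 74, valid modulo lcm(13, 9) = 117: x ≡ 74 (mod 117).
  Combine with x ≡ 2 (mod 7); new modulus lcm = 819.
    Write x = 74 + 117·t and substitute into x ≡ 2 (mod 7): 117·t ≡ 2 − 74 = -72 (mod 7).
    Reduce coefficients mod 7: 5·t ≡ 5 (mod 7).
    The inverse of 5 mod 7 is 3 (since 5·3 = 15 = 2·7 + 1), so t ≡ 3·5 = 15 ≡ 1 (mod 7).
    Then x = 74 + 117·1 = 191, valid modulo lcm(117, 7) = 819: x ≡ 191 (mod 819).
  Combine with x ≡ 1 (mod 16); new modulus lcm = 13104.
    Write x = 191 + 819·t and substitute into x ≡ 1 (mod 16): 819·t ≡ 1 − 191 = -190 (mod 16).
    Reduce coefficients mod 16: 3·t ≡ 2 (mod 16).
    The inverse of 3 mod 16 is 11 (since 3·11 = 33 = 2·16 + 1), so t ≡ 11·2 = 22 ≡ 6 (mod 16).
    Then x = 191 + 819·6 = 5105, valid modulo lcm(819, 16) = 13104: x ≡ 5105 (mod 13104).
Verify against each original: 5105 mod 13 = 9, 5105 mod 9 = 2, 5105 mod 7 = 2, 5105 mod 16 = 1.

x ≡ 5105 (mod 13104).


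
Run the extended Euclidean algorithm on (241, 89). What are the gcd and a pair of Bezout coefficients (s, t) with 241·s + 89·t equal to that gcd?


Euclidean algorithm on (241, 89) — divide until remainder is 0:
  241 = 2 · 89 + 63
  89 = 1 · 63 + 26
  63 = 2 · 26 + 11
  26 = 2 · 11 + 4
  11 = 2 · 4 + 3
  4 = 1 · 3 + 1
  3 = 3 · 1 + 0
gcd(241, 89) = 1.
Track Bezout coefficients alongside the remainders: start with r₀ = 241 = a·1 + b·0 (s = 1, t = 0) and r₁ = 89 = a·0 + b·1 (s = 0, t = 1); each new remainder r_{k+1} = r_{k-1} − q_k·r_k inherits s_{k+1} = s_{k-1} − q_k·s_k, t_{k+1} = t_{k-1} − q_k·t_k, so r_k = a·s_k + b·t_k at every step:
  q = 2: r = 63, s = 1 − 2·0 = 1, t = 0 − 2·1 = -2  (check: 241·1 + 89·(-2) = 63)
  q = 1: r = 26, s = 0 − 1·1 = -1, t = 1 − 1·(-2) = 3  (check: 241·(-1) + 89·3 = 26)
  q = 2: r = 11, s = 1 − 2·(-1) = 3, t = -2 − 2·3 = -8  (check: 241·3 + 89·(-8) = 11)
  q = 2: r = 4, s = -1 − 2·3 = -7, t = 3 − 2·(-8) = 19  (check: 241·(-7) + 89·19 = 4)
  q = 2: r = 3, s = 3 − 2·(-7) = 17, t = -8 − 2·19 = -46  (check: 241·17 + 89·(-46) = 3)
  q = 1: r = 1, s = -7 − 1·17 = -24, t = 19 − 1·(-46) = 65  (check: 241·(-24) + 89·65 = 1)
The row with r = 1 (the gcd) gives the Bezout coefficients s = -24, t = 65.
Result: 241 · (-24) + 89 · (65) = 1.

gcd(241, 89) = 1; s = -24, t = 65 (check: 241·(-24) + 89·65 = 1).


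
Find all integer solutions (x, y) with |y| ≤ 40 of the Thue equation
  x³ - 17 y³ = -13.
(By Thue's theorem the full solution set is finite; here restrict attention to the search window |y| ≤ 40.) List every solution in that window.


The equation is x³ - 17y³ = -13. For fixed y, x³ = 17·y³ − 13, so a solution requires the RHS to be a perfect cube.
Strategy: iterate y from -40 to 40, compute RHS = 17·y³ − 13, and check whether it is a (positive or negative) perfect cube.
Check small values of y:
  y = 0: RHS = -13 is not a perfect cube.
  y = 1: RHS = 4 is not a perfect cube.
  y = -1: RHS = -30 is not a perfect cube.
  y = 2: RHS = 123 is not a perfect cube.
  y = -2: RHS = -149 is not a perfect cube.
  y = 3: RHS = 446 is not a perfect cube.
  y = -3: RHS = -472 is not a perfect cube.
Continuing the search up to |y| = 40 finds no solutions either.
No (x, y) in the scanned range satisfies the equation.

No integer solutions with |y| ≤ 40.


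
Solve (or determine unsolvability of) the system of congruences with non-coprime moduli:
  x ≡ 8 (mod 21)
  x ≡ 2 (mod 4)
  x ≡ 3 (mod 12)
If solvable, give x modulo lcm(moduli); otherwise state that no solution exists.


Moduli 21, 4, 12 are not pairwise coprime, so CRT works modulo lcm(m_i) when all pairwise compatibility conditions hold.
Pairwise compatibility: gcd(m_i, m_j) must divide a_i - a_j for every pair.
Merge one congruence at a time:
  Start: x ≡ 8 (mod 21).
  Combine with x ≡ 2 (mod 4): gcd(21, 4) = 1; 2 - 8 = -6, which IS divisible by 1, so compatible.
    Write x = 8 + 21·t and substitute into x ≡ 2 (mod 4): 21·t ≡ 2 − 8 = -6 (mod 4).
    Reduce coefficients mod 4: 1·t ≡ 2 (mod 4).
    So t ≡ 2 (mod 4).
    Then x = 8 + 21·2 = 50, valid modulo lcm(21, 4) = 84: x ≡ 50 (mod 84).
  Combine with x ≡ 3 (mod 12): gcd(84, 12) = 12, and 3 - 50 = -47 is NOT divisible by 12.
    ⇒ system is inconsistent (no integer solution).

No solution (the system is inconsistent).


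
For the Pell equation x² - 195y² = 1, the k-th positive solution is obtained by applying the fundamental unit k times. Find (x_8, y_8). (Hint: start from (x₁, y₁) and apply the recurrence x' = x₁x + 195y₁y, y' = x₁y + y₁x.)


Step 1: Find the fundamental solution (x₁, y₁) of x² - 195y² = 1.
  Expand √195 as a continued fraction. a₀ = ⌊√195⌋ = 13; iterate m_{k+1} = d_k·a_k − m_k, d_{k+1} = (195 − m_{k+1}²)/d_k, a_{k+1} = ⌊(a₀ + m_{k+1})/d_{k+1}⌋ (starting m₀ = 0, d₀ = 1), with convergents p_k = a_k·p_{k-1} + p_{k-2}, q_k = a_k·q_{k-1} + q_{k-2} (p₋₁ = 1, q₋₁ = 0):
  k = 0: a₀ = 13; p₀/q₀ = 13/1; p₀² − 195·q₀² = 169 − 195 = -26.
  k = 1: m = 13, d = 26, a = ⌊(13 + 13)/26⌋ = 1; p/q = (1·13 + 1)/(1·1 + 0) = 14/1; p² − 195·q² = 196 − 195 = 1.
  The first convergent with p² − 195·q² = 1 gives the fundamental solution (x₁, y₁) = (14, 1).
Step 2: Apply the recurrence (x_{n+1}, y_{n+1}) = (x₁x_n + 195y₁y_n, x₁y_n + y₁x_n) repeatedly.
  From (x_1, y_1) = (14, 1): x_2 = 14·14 + 195·1·1 = 391; y_2 = 14·1 + 1·14 = 28.
  From (x_2, y_2) = (391, 28): x_3 = 14·391 + 195·1·28 = 10934; y_3 = 14·28 + 1·391 = 783.
  From (x_3, y_3) = (10934, 783): x_4 = 14·10934 + 195·1·783 = 305761; y_4 = 14·783 + 1·10934 = 21896.
  From (x_4, y_4) = (305761, 21896): x_5 = 14·305761 + 195·1·21896 = 8550374; y_5 = 14·21896 + 1·305761 = 612305.
  From (x_5, y_5) = (8550374, 612305): x_6 = 14·8550374 + 195·1·612305 = 239104711; y_6 = 14·612305 + 1·8550374 = 17122644.
  From (x_6, y_6) = (239104711, 17122644): x_7 = 14·239104711 + 195·1·17122644 = 6686381534; y_7 = 14·17122644 + 1·239104711 = 478821727.
  From (x_7, y_7) = (6686381534, 478821727): x_8 = 14·6686381534 + 195·1·478821727 = 186979578241; y_8 = 14·478821727 + 1·6686381534 = 13389885712.
Step 3: Verify x_8² - 195·y_8² = 34961362679182240654081 - 34961362679182240654080 = 1 (should be 1). ✓

(x_1, y_1) = (14, 1); (x_8, y_8) = (186979578241, 13389885712).


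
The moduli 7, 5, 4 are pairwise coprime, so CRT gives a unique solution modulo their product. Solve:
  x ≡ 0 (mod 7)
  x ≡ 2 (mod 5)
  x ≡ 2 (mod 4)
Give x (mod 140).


Moduli 7, 5, 4 are pairwise coprime; by CRT there is a unique solution modulo M = 7 · 5 · 4 = 140.
Solve pairwise, accumulating the modulus:
  Start with x ≡ 0 (mod 7).
  Combine with x ≡ 2 (mod 5): since gcd(7, 5) = 1, we get a unique residue mod 35.
    Write x = 0 + 7·t and substitute into x ≡ 2 (mod 5): 7·t ≡ 2 − 0 = 2 (mod 5).
    Reduce coefficients mod 5: 2·t ≡ 2 (mod 5).
    The inverse of 2 mod 5 is 3 (since 2·3 = 6 = 1·5 + 1), so t ≡ 3·2 = 6 ≡ 1 (mod 5).
    Then x = 0 + 7·1 = 7, valid modulo lcm(7, 5) = 35: x ≡ 7 (mod 35).
  Combine with x ≡ 2 (mod 4): since gcd(35, 4) = 1, we get a unique residue mod 140.
    Write x = 7 + 35·t and substitute into x ≡ 2 (mod 4): 35·t ≡ 2 − 7 = -5 (mod 4).
    Reduce coefficients mod 4: 3·t ≡ 3 (mod 4).
    The inverse of 3 mod 4 is 3 (since 3·3 = 9 = 2·4 + 1), so t ≡ 3·3 = 9 ≡ 1 (mod 4).
    Then x = 7 + 35·1 = 42, valid modulo lcm(35, 4) = 140: x ≡ 42 (mod 140).
Verify: 42 mod 7 = 0 ✓, 42 mod 5 = 2 ✓, 42 mod 4 = 2 ✓.

x ≡ 42 (mod 140).


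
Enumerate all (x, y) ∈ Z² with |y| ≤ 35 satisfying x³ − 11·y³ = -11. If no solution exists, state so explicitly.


The equation is x³ - 11y³ = -11. For fixed y, x³ = 11·y³ − 11, so a solution requires the RHS to be a perfect cube.
Strategy: iterate y from -35 to 35, compute RHS = 11·y³ − 11, and check whether it is a (positive or negative) perfect cube.
Check small values of y:
  y = 0: RHS = -11 is not a perfect cube.
  y = 1: RHS = 0 = (0)³ ⇒ x = 0 works.
  y = -1: RHS = -22 is not a perfect cube.
  y = 2: RHS = 77 is not a perfect cube.
  y = -2: RHS = -99 is not a perfect cube.
  y = 3: RHS = 286 is not a perfect cube.
  y = -3: RHS = -308 is not a perfect cube.
Continuing the search up to |y| = 35 finds no further solutions beyond those listed.
Collected solutions: (0, 1).

Solutions (with |y| ≤ 35): (0, 1).


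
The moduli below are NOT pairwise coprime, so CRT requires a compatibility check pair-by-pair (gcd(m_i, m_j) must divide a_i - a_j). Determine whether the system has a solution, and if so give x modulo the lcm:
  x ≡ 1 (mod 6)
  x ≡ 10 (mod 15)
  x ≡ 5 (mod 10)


Moduli 6, 15, 10 are not pairwise coprime, so CRT works modulo lcm(m_i) when all pairwise compatibility conditions hold.
Pairwise compatibility: gcd(m_i, m_j) must divide a_i - a_j for every pair.
Merge one congruence at a time:
  Start: x ≡ 1 (mod 6).
  Combine with x ≡ 10 (mod 15): gcd(6, 15) = 3; 10 - 1 = 9, which IS divisible by 3, so compatible.
    Write x = 1 + 6·t and substitute into x ≡ 10 (mod 15): 6·t ≡ 10 − 1 = 9 (mod 15).
    Divide the congruence (and modulus) by g = 3: 2·t ≡ 3 (mod 5).
    The inverse of 2 mod 5 is 3 (since 2·3 = 6 = 1·5 + 1), so t ≡ 3·3 = 9 ≡ 4 (mod 5).
    Then x = 1 + 6·4 = 25, valid modulo lcm(6, 15) = 30: x ≡ 25 (mod 30).
  Combine with x ≡ 5 (mod 10): gcd(30, 10) = 10; 5 - 25 = -20, which IS divisible by 10, so compatible.
    Write x = 25 + 30·t and substitute into x ≡ 5 (mod 10): 30·t ≡ 5 − 25 = -20 (mod 10).
    Divide the congruence (and modulus) by g = 10: 3·t ≡ -2 (mod 1).
    Modulo 1 every t works; take t = 0.
    Then x = 25 + 30·0 = 25, valid modulo lcm(30, 10) = 30: x ≡ 25 (mod 30).
Verify: 25 mod 6 = 1, 25 mod 15 = 10, 25 mod 10 = 5.

x ≡ 25 (mod 30).


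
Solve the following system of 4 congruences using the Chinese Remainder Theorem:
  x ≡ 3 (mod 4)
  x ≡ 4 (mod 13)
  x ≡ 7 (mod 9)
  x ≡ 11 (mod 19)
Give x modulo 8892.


Product of moduli M = 4 · 13 · 9 · 19 = 8892.
Merge one congruence at a time:
  Start: x ≡ 3 (mod 4).
  Combine with x ≡ 4 (mod 13); new modulus lcm = 52.
    Write x = 3 + 4·t and substitute into x ≡ 4 (mod 13): 4·t ≡ 4 − 3 = 1 (mod 13).
    The inverse of 4 mod 13 is 10 (since 4·10 = 40 = 3·13 + 1), so t ≡ 10·1 = 10 ≡ 10 (mod 13).
    Then x = 3 + 4·10 = 43, valid modulo lcm(4, 13) = 52: x ≡ 43 (mod 52).
  Combine with x ≡ 7 (mod 9); new modulus lcm = 468.
    Write x = 43 + 52·t and substitute into x ≡ 7 (mod 9): 52·t ≡ 7 − 43 = -36 (mod 9).
    Reduce coefficients mod 9: 7·t ≡ 0 (mod 9).
    The inverse of 7 mod 9 is 4 (since 7·4 = 28 = 3·9 + 1), so t ≡ 4·0 = 0 ≡ 0 (mod 9).
    Then x = 43 + 52·0 = 43, valid modulo lcm(52, 9) = 468: x ≡ 43 (mod 468).
  Combine with x ≡ 11 (mod 19); new modulus lcm = 8892.
    Write x = 43 + 468·t and substitute into x ≡ 11 (mod 19): 468·t ≡ 11 − 43 = -32 (mod 19).
    Reduce coefficients mod 19: 12·t ≡ 6 (mod 19).
    The inverse of 12 mod 19 is 8 (since 12·8 = 96 = 5·19 + 1), so t ≡ 8·6 = 48 ≡ 10 (mod 19).
    Then x = 43 + 468·10 = 4723, valid modulo lcm(468, 19) = 8892: x ≡ 4723 (mod 8892).
Verify against each original: 4723 mod 4 = 3, 4723 mod 13 = 4, 4723 mod 9 = 7, 4723 mod 19 = 11.

x ≡ 4723 (mod 8892).


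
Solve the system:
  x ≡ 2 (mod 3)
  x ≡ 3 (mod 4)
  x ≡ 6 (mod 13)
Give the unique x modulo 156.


Moduli 3, 4, 13 are pairwise coprime; by CRT there is a unique solution modulo M = 3 · 4 · 13 = 156.
Solve pairwise, accumulating the modulus:
  Start with x ≡ 2 (mod 3).
  Combine with x ≡ 3 (mod 4): since gcd(3, 4) = 1, we get a unique residue mod 12.
    Write x = 2 + 3·t and substitute into x ≡ 3 (mod 4): 3·t ≡ 3 − 2 = 1 (mod 4).
    The inverse of 3 mod 4 is 3 (since 3·3 = 9 = 2·4 + 1), so t ≡ 3·1 = 3 ≡ 3 (mod 4).
    Then x = 2 + 3·3 = 11, valid modulo lcm(3, 4) = 12: x ≡ 11 (mod 12).
  Combine with x ≡ 6 (mod 13): since gcd(12, 13) = 1, we get a unique residue mod 156.
    Write x = 11 + 12·t and substitute into x ≡ 6 (mod 13): 12·t ≡ 6 − 11 = -5 (mod 13).
    Reduce coefficients mod 13: 12·t ≡ 8 (mod 13).
    The inverse of 12 mod 13 is 12 (since 12·12 = 144 = 11·13 + 1), so t ≡ 12·8 = 96 ≡ 5 (mod 13).
    Then x = 11 + 12·5 = 71, valid modulo lcm(12, 13) = 156: x ≡ 71 (mod 156).
Verify: 71 mod 3 = 2 ✓, 71 mod 4 = 3 ✓, 71 mod 13 = 6 ✓.

x ≡ 71 (mod 156).


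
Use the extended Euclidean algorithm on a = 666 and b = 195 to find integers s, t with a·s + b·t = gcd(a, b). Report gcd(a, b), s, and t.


Euclidean algorithm on (666, 195) — divide until remainder is 0:
  666 = 3 · 195 + 81
  195 = 2 · 81 + 33
  81 = 2 · 33 + 15
  33 = 2 · 15 + 3
  15 = 5 · 3 + 0
gcd(666, 195) = 3.
Track Bezout coefficients alongside the remainders: start with r₀ = 666 = a·1 + b·0 (s = 1, t = 0) and r₁ = 195 = a·0 + b·1 (s = 0, t = 1); each new remainder r_{k+1} = r_{k-1} − q_k·r_k inherits s_{k+1} = s_{k-1} − q_k·s_k, t_{k+1} = t_{k-1} − q_k·t_k, so r_k = a·s_k + b·t_k at every step:
  q = 3: r = 81, s = 1 − 3·0 = 1, t = 0 − 3·1 = -3  (check: 666·1 + 195·(-3) = 81)
  q = 2: r = 33, s = 0 − 2·1 = -2, t = 1 − 2·(-3) = 7  (check: 666·(-2) + 195·7 = 33)
  q = 2: r = 15, s = 1 − 2·(-2) = 5, t = -3 − 2·7 = -17  (check: 666·5 + 195·(-17) = 15)
  q = 2: r = 3, s = -2 − 2·5 = -12, t = 7 − 2·(-17) = 41  (check: 666·(-12) + 195·41 = 3)
The row with r = 3 (the gcd) gives the Bezout coefficients s = -12, t = 41.
Result: 666 · (-12) + 195 · (41) = 3.

gcd(666, 195) = 3; s = -12, t = 41 (check: 666·(-12) + 195·41 = 3).


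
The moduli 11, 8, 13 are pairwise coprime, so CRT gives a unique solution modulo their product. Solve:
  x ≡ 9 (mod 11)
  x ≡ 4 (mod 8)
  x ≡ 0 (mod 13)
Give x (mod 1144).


Moduli 11, 8, 13 are pairwise coprime; by CRT there is a unique solution modulo M = 11 · 8 · 13 = 1144.
Solve pairwise, accumulating the modulus:
  Start with x ≡ 9 (mod 11).
  Combine with x ≡ 4 (mod 8): since gcd(11, 8) = 1, we get a unique residue mod 88.
    Write x = 9 + 11·t and substitute into x ≡ 4 (mod 8): 11·t ≡ 4 − 9 = -5 (mod 8).
    Reduce coefficients mod 8: 3·t ≡ 3 (mod 8).
    The inverse of 3 mod 8 is 3 (since 3·3 = 9 = 1·8 + 1), so t ≡ 3·3 = 9 ≡ 1 (mod 8).
    Then x = 9 + 11·1 = 20, valid modulo lcm(11, 8) = 88: x ≡ 20 (mod 88).
  Combine with x ≡ 0 (mod 13): since gcd(88, 13) = 1, we get a unique residue mod 1144.
    Write x = 20 + 88·t and substitute into x ≡ 0 (mod 13): 88·t ≡ 0 − 20 = -20 (mod 13).
    Reduce coefficients mod 13: 10·t ≡ 6 (mod 13).
    The inverse of 10 mod 13 is 4 (since 10·4 = 40 = 3·13 + 1), so t ≡ 4·6 = 24 ≡ 11 (mod 13).
    Then x = 20 + 88·11 = 988, valid modulo lcm(88, 13) = 1144: x ≡ 988 (mod 1144).
Verify: 988 mod 11 = 9 ✓, 988 mod 8 = 4 ✓, 988 mod 13 = 0 ✓.

x ≡ 988 (mod 1144).


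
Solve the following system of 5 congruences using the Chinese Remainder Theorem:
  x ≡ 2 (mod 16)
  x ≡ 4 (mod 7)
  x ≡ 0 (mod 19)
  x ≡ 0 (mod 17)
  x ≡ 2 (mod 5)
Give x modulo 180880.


Product of moduli M = 16 · 7 · 19 · 17 · 5 = 180880.
Merge one congruence at a time:
  Start: x ≡ 2 (mod 16).
  Combine with x ≡ 4 (mod 7); new modulus lcm = 112.
    Write x = 2 + 16·t and substitute into x ≡ 4 (mod 7): 16·t ≡ 4 − 2 = 2 (mod 7).
    Reduce coefficients mod 7: 2·t ≡ 2 (mod 7).
    The inverse of 2 mod 7 is 4 (since 2·4 = 8 = 1·7 + 1), so t ≡ 4·2 = 8 ≡ 1 (mod 7).
    Then x = 2 + 16·1 = 18, valid modulo lcm(16, 7) = 112: x ≡ 18 (mod 112).
  Combine with x ≡ 0 (mod 19); new modulus lcm = 2128.
    Write x = 18 + 112·t and substitute into x ≡ 0 (mod 19): 112·t ≡ 0 − 18 = -18 (mod 19).
    Reduce coefficients mod 19: 17·t ≡ 1 (mod 19).
    The inverse of 17 mod 19 is 9 (since 17·9 = 153 = 8·19 + 1), so t ≡ 9·1 = 9 ≡ 9 (mod 19).
    Then x = 18 + 112·9 = 1026, valid modulo lcm(112, 19) = 2128: x ≡ 1026 (mod 2128).
  Combine with x ≡ 0 (mod 17); new modulus lcm = 36176.
    Write x = 1026 + 2128·t and substitute into x ≡ 0 (mod 17): 2128·t ≡ 0 − 1026 = -1026 (mod 17).
    Reduce coefficients mod 17: 3·t ≡ 11 (mod 17).
    The inverse of 3 mod 17 is 6 (since 3·6 = 18 = 1·17 + 1), so t ≡ 6·11 = 66 ≡ 15 (mod 17).
    Then x = 1026 + 2128·15 = 32946, valid modulo lcm(2128, 17) = 36176: x ≡ 32946 (mod 36176).
  Combine with x ≡ 2 (mod 5); new modulus lcm = 180880.
    Write x = 32946 + 36176·t and substitute into x ≡ 2 (mod 5): 36176·t ≡ 2 − 32946 = -32944 (mod 5).
    Reduce coefficients mod 5: 1·t ≡ 1 (mod 5).
    So t ≡ 1 (mod 5).
    Then x = 32946 + 36176·1 = 69122, valid modulo lcm(36176, 5) = 180880: x ≡ 69122 (mod 180880).
Verify against each original: 69122 mod 16 = 2, 69122 mod 7 = 4, 69122 mod 19 = 0, 69122 mod 17 = 0, 69122 mod 5 = 2.

x ≡ 69122 (mod 180880).


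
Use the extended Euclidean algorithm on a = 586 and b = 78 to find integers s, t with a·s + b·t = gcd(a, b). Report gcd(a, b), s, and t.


Euclidean algorithm on (586, 78) — divide until remainder is 0:
  586 = 7 · 78 + 40
  78 = 1 · 40 + 38
  40 = 1 · 38 + 2
  38 = 19 · 2 + 0
gcd(586, 78) = 2.
Track Bezout coefficients alongside the remainders: start with r₀ = 586 = a·1 + b·0 (s = 1, t = 0) and r₁ = 78 = a·0 + b·1 (s = 0, t = 1); each new remainder r_{k+1} = r_{k-1} − q_k·r_k inherits s_{k+1} = s_{k-1} − q_k·s_k, t_{k+1} = t_{k-1} − q_k·t_k, so r_k = a·s_k + b·t_k at every step:
  q = 7: r = 40, s = 1 − 7·0 = 1, t = 0 − 7·1 = -7  (check: 586·1 + 78·(-7) = 40)
  q = 1: r = 38, s = 0 − 1·1 = -1, t = 1 − 1·(-7) = 8  (check: 586·(-1) + 78·8 = 38)
  q = 1: r = 2, s = 1 − 1·(-1) = 2, t = -7 − 1·8 = -15  (check: 586·2 + 78·(-15) = 2)
The row with r = 2 (the gcd) gives the Bezout coefficients s = 2, t = -15.
Result: 586 · (2) + 78 · (-15) = 2.

gcd(586, 78) = 2; s = 2, t = -15 (check: 586·2 + 78·(-15) = 2).


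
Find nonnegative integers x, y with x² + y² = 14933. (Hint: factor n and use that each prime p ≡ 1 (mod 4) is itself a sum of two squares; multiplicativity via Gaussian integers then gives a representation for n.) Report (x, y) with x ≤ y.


Step 1: Factor n = 14933 = 109 · 137.
Step 2: Check the mod-4 condition on each prime factor: 109 ≡ 1 (mod 4), exponent 1; 137 ≡ 1 (mod 4), exponent 1.
All primes ≡ 3 (mod 4) appear to even exponent (or don't appear), so by the two-squares theorem n IS expressible as a sum of two squares.
Step 3: Build a representation. Here n = 109 · 137 is a product of primes ≡ 1 (mod 4). Each prime p ≡ 1 (mod 4) is itself a sum of two squares; find a² by testing p − a² for a perfect square:
  109: 109 − 1² = 108, 109 − 2² = 105, 109 − 3² = 100 = 10² ⇒ 109 = 3² + 10².
  137: 137 − 1² = 136, 137 − 2² = 133, 137 − 3² = 128, 137 − 4² = 121 = 11² ⇒ 137 = 4² + 11².
  Combine using the Brahmagupta–Fibonacci identity (a² + b²)(c² + d²) = (ac − bd)² + (ad + bc)² = (ac + bd)² + (ad − bc)²:
  109 · 137 = 14933: from (3² + 10²)(4² + 11²), take (3·4 − 10·11, 3·11 + 10·4) = (12 − 110, 33 + 40) = (-98, 73); dropping signs (only squares matter) gives (98, 73); check 98² + 73² = 9604 + 5329 = 14933 ✓.
Step 4: Order so x ≤ y and verify: 73² + 98² = 5329 + 9604 = 14933 = n. ✓

n = 14933 = 73² + 98² (one valid representation with x ≤ y).


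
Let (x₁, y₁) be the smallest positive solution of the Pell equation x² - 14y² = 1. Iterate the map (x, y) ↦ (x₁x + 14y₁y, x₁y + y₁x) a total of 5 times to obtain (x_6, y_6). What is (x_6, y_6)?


Step 1: Find the fundamental solution (x₁, y₁) of x² - 14y² = 1.
  Expand √14 as a continued fraction. a₀ = ⌊√14⌋ = 3; iterate m_{k+1} = d_k·a_k − m_k, d_{k+1} = (14 − m_{k+1}²)/d_k, a_{k+1} = ⌊(a₀ + m_{k+1})/d_{k+1}⌋ (starting m₀ = 0, d₀ = 1), with convergents p_k = a_k·p_{k-1} + p_{k-2}, q_k = a_k·q_{k-1} + q_{k-2} (p₋₁ = 1, q₋₁ = 0):
  k = 0: a₀ = 3; p₀/q₀ = 3/1; p₀² − 14·q₀² = 9 − 14 = -5.
  k = 1: m = 3, d = 5, a = ⌊(3 + 3)/5⌋ = 1; p/q = (1·3 + 1)/(1·1 + 0) = 4/1; p² − 14·q² = 16 − 14 = 2.
  k = 2: m = 2, d = 2, a = ⌊(3 + 2)/2⌋ = 2; p/q = (2·4 + 3)/(2·1 + 1) = 11/3; p² − 14·q² = 121 − 126 = -5.
  k = 3: m = 2, d = 5, a = ⌊(3 + 2)/5⌋ = 1; p/q = (1·11 + 4)/(1·3 + 1) = 15/4; p² − 14·q² = 225 − 224 = 1.
  The first convergent with p² − 14·q² = 1 gives the fundamental solution (x₁, y₁) = (15, 4).
Step 2: Apply the recurrence (x_{n+1}, y_{n+1}) = (x₁x_n + 14y₁y_n, x₁y_n + y₁x_n) repeatedly.
  From (x_1, y_1) = (15, 4): x_2 = 15·15 + 14·4·4 = 449; y_2 = 15·4 + 4·15 = 120.
  From (x_2, y_2) = (449, 120): x_3 = 15·449 + 14·4·120 = 13455; y_3 = 15·120 + 4·449 = 3596.
  From (x_3, y_3) = (13455, 3596): x_4 = 15·13455 + 14·4·3596 = 403201; y_4 = 15·3596 + 4·13455 = 107760.
  From (x_4, y_4) = (403201, 107760): x_5 = 15·403201 + 14·4·107760 = 12082575; y_5 = 15·107760 + 4·403201 = 3229204.
  From (x_5, y_5) = (12082575, 3229204): x_6 = 15·12082575 + 14·4·3229204 = 362074049; y_6 = 15·3229204 + 4·12082575 = 96768360.
Step 3: Verify x_6² - 14·y_6² = 131097616959254401 - 131097616959254400 = 1 (should be 1). ✓

(x_1, y_1) = (15, 4); (x_6, y_6) = (362074049, 96768360).


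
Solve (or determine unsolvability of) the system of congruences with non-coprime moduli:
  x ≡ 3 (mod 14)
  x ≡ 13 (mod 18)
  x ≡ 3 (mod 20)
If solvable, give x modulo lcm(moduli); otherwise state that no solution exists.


Moduli 14, 18, 20 are not pairwise coprime, so CRT works modulo lcm(m_i) when all pairwise compatibility conditions hold.
Pairwise compatibility: gcd(m_i, m_j) must divide a_i - a_j for every pair.
Merge one congruence at a time:
  Start: x ≡ 3 (mod 14).
  Combine with x ≡ 13 (mod 18): gcd(14, 18) = 2; 13 - 3 = 10, which IS divisible by 2, so compatible.
    Write x = 3 + 14·t and substitute into x ≡ 13 (mod 18): 14·t ≡ 13 − 3 = 10 (mod 18).
    Divide the congruence (and modulus) by g = 2: 7·t ≡ 5 (mod 9).
    The inverse of 7 mod 9 is 4 (since 7·4 = 28 = 3·9 + 1), so t ≡ 4·5 = 20 ≡ 2 (mod 9).
    Then x = 3 + 14·2 = 31, valid modulo lcm(14, 18) = 126: x ≡ 31 (mod 126).
  Combine with x ≡ 3 (mod 20): gcd(126, 20) = 2; 3 - 31 = -28, which IS divisible by 2, so compatible.
    Write x = 31 + 126·t and substitute into x ≡ 3 (mod 20): 126·t ≡ 3 − 31 = -28 (mod 20).
    Divide the congruence (and modulus) by g = 2: 63·t ≡ -14 (mod 10).
    Reduce coefficients mod 10: 3·t ≡ 6 (mod 10).
    The inverse of 3 mod 10 is 7 (since 3·7 = 21 = 2·10 + 1), so t ≡ 7·6 = 42 ≡ 2 (mod 10).
    Then x = 31 + 126·2 = 283, valid modulo lcm(126, 20) = 1260: x ≡ 283 (mod 1260).
Verify: 283 mod 14 = 3, 283 mod 18 = 13, 283 mod 20 = 3.

x ≡ 283 (mod 1260).


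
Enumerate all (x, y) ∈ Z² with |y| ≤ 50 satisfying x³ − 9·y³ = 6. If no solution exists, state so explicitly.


The equation is x³ - 9y³ = 6. For fixed y, x³ = 9·y³ + 6, so a solution requires the RHS to be a perfect cube.
Strategy: iterate y from -50 to 50, compute RHS = 9·y³ + 6, and check whether it is a (positive or negative) perfect cube.
Check small values of y:
  y = 0: RHS = 6 is not a perfect cube.
  y = 1: RHS = 15 is not a perfect cube.
  y = -1: RHS = -3 is not a perfect cube.
  y = 2: RHS = 78 is not a perfect cube.
  y = -2: RHS = -66 is not a perfect cube.
  y = 3: RHS = 249 is not a perfect cube.
  y = -3: RHS = -237 is not a perfect cube.
Continuing the search up to |y| = 50 finds no solutions either.
No (x, y) in the scanned range satisfies the equation.

No integer solutions with |y| ≤ 50.


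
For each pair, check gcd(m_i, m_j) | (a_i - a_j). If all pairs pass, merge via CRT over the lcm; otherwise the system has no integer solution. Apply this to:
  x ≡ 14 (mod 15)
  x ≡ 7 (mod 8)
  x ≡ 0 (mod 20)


Moduli 15, 8, 20 are not pairwise coprime, so CRT works modulo lcm(m_i) when all pairwise compatibility conditions hold.
Pairwise compatibility: gcd(m_i, m_j) must divide a_i - a_j for every pair.
Merge one congruence at a time:
  Start: x ≡ 14 (mod 15).
  Combine with x ≡ 7 (mod 8): gcd(15, 8) = 1; 7 - 14 = -7, which IS divisible by 1, so compatible.
    Write x = 14 + 15·t and substitute into x ≡ 7 (mod 8): 15·t ≡ 7 − 14 = -7 (mod 8).
    Reduce coefficients mod 8: 7·t ≡ 1 (mod 8).
    The inverse of 7 mod 8 is 7 (since 7·7 = 49 = 6·8 + 1), so t ≡ 7·1 = 7 ≡ 7 (mod 8).
    Then x = 14 + 15·7 = 119, valid modulo lcm(15, 8) = 120: x ≡ 119 (mod 120).
  Combine with x ≡ 0 (mod 20): gcd(120, 20) = 20, and 0 - 119 = -119 is NOT divisible by 20.
    ⇒ system is inconsistent (no integer solution).

No solution (the system is inconsistent).


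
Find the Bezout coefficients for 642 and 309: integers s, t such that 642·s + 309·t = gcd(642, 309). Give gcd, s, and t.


Euclidean algorithm on (642, 309) — divide until remainder is 0:
  642 = 2 · 309 + 24
  309 = 12 · 24 + 21
  24 = 1 · 21 + 3
  21 = 7 · 3 + 0
gcd(642, 309) = 3.
Track Bezout coefficients alongside the remainders: start with r₀ = 642 = a·1 + b·0 (s = 1, t = 0) and r₁ = 309 = a·0 + b·1 (s = 0, t = 1); each new remainder r_{k+1} = r_{k-1} − q_k·r_k inherits s_{k+1} = s_{k-1} − q_k·s_k, t_{k+1} = t_{k-1} − q_k·t_k, so r_k = a·s_k + b·t_k at every step:
  q = 2: r = 24, s = 1 − 2·0 = 1, t = 0 − 2·1 = -2  (check: 642·1 + 309·(-2) = 24)
  q = 12: r = 21, s = 0 − 12·1 = -12, t = 1 − 12·(-2) = 25  (check: 642·(-12) + 309·25 = 21)
  q = 1: r = 3, s = 1 − 1·(-12) = 13, t = -2 − 1·25 = -27  (check: 642·13 + 309·(-27) = 3)
The row with r = 3 (the gcd) gives the Bezout coefficients s = 13, t = -27.
Result: 642 · (13) + 309 · (-27) = 3.

gcd(642, 309) = 3; s = 13, t = -27 (check: 642·13 + 309·(-27) = 3).


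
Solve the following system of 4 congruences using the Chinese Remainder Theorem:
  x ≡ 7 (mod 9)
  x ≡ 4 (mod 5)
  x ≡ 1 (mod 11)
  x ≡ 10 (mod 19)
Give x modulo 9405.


Product of moduli M = 9 · 5 · 11 · 19 = 9405.
Merge one congruence at a time:
  Start: x ≡ 7 (mod 9).
  Combine with x ≡ 4 (mod 5); new modulus lcm = 45.
    Write x = 7 + 9·t and substitute into x ≡ 4 (mod 5): 9·t ≡ 4 − 7 = -3 (mod 5).
    Reduce coefficients mod 5: 4·t ≡ 2 (mod 5).
    The inverse of 4 mod 5 is 4 (since 4·4 = 16 = 3·5 + 1), so t ≡ 4·2 = 8 ≡ 3 (mod 5).
    Then x = 7 + 9·3 = 34, valid modulo lcm(9, 5) = 45: x ≡ 34 (mod 45).
  Combine with x ≡ 1 (mod 11); new modulus lcm = 495.
    Write x = 34 + 45·t and substitute into x ≡ 1 (mod 11): 45·t ≡ 1 − 34 = -33 (mod 11).
    Reduce coefficients mod 11: 1·t ≡ 0 (mod 11).
    So t ≡ 0 (mod 11).
    Then x = 34 + 45·0 = 34, valid modulo lcm(45, 11) = 495: x ≡ 34 (mod 495).
  Combine with x ≡ 10 (mod 19); new modulus lcm = 9405.
    Write x = 34 + 495·t and substitute into x ≡ 10 (mod 19): 495·t ≡ 10 − 34 = -24 (mod 19).
    Reduce coefficients mod 19: 1·t ≡ 14 (mod 19).
    So t ≡ 14 (mod 19).
    Then x = 34 + 495·14 = 6964, valid modulo lcm(495, 19) = 9405: x ≡ 6964 (mod 9405).
Verify against each original: 6964 mod 9 = 7, 6964 mod 5 = 4, 6964 mod 11 = 1, 6964 mod 19 = 10.

x ≡ 6964 (mod 9405).


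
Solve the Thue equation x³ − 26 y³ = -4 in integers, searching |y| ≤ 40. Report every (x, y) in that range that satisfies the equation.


The equation is x³ - 26y³ = -4. For fixed y, x³ = 26·y³ − 4, so a solution requires the RHS to be a perfect cube.
Strategy: iterate y from -40 to 40, compute RHS = 26·y³ − 4, and check whether it is a (positive or negative) perfect cube.
Check small values of y:
  y = 0: RHS = -4 is not a perfect cube.
  y = 1: RHS = 22 is not a perfect cube.
  y = -1: RHS = -30 is not a perfect cube.
  y = 2: RHS = 204 is not a perfect cube.
  y = -2: RHS = -212 is not a perfect cube.
  y = 3: RHS = 698 is not a perfect cube.
  y = -3: RHS = -706 is not a perfect cube.
Continuing the search up to |y| = 40 finds no solutions either.
No (x, y) in the scanned range satisfies the equation.

No integer solutions with |y| ≤ 40.


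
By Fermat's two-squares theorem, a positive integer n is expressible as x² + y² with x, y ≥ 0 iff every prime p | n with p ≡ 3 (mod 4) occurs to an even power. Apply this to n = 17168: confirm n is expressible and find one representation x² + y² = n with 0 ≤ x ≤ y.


Step 1: Factor n = 17168 = 2^4 · 29 · 37.
Step 2: Check the mod-4 condition on each prime factor: 2 = 2 (special); 29 ≡ 1 (mod 4), exponent 1; 37 ≡ 1 (mod 4), exponent 1.
All primes ≡ 3 (mod 4) appear to even exponent (or don't appear), so by the two-squares theorem n IS expressible as a sum of two squares.
Step 3: Build a representation. Group n = k² · m with k = 4 and m = 29 · 37 = 1073 (a product of primes ≡ 1 (mod 4)); a representation of m scales to one of n via (k·x)² + (k·y)² = k²(x² + y²). Each prime p ≡ 1 (mod 4) is itself a sum of two squares; find a² by testing p − a² for a perfect square:
  29: 29 − 1² = 28, 29 − 2² = 25 = 5² ⇒ 29 = 2² + 5².
  37: 37 − 1² = 36 = 6² ⇒ 37 = 1² + 6².
  Combine using the Brahmagupta–Fibonacci identity (a² + b²)(c² + d²) = (ac − bd)² + (ad + bc)² = (ac + bd)² + (ad − bc)²:
  29 · 37 = 1073: from (2² + 5²)(1² + 6²), take (2·1 − 5·6, 2·6 + 5·1) = (2 − 30, 12 + 5) = (-28, 17); dropping signs (only squares matter) gives (28, 17); check 28² + 17² = 784 + 289 = 1073 ✓.
  Scale by k = 4: (4·28, 4·17) = (112, 68).
Step 4: Order so x ≤ y and verify: 68² + 112² = 4624 + 12544 = 17168 = n. ✓

n = 17168 = 68² + 112² (one valid representation with x ≤ y).
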